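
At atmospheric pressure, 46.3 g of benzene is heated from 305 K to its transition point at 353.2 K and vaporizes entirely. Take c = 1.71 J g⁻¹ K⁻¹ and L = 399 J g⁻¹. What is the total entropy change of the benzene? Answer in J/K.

ΔS = 63.9 J/K

Warming step: ΔS₁ = m c ln(T_tr/T_i) = 46.3 × 1.71 × ln(353.2/305) = 11.62 J/K.
Phase change: ΔS₂ = +mL/T_tr = 46.3 × 399 / 353.2 = 52.3 J/K.
ΔS_total = (11.62) + (52.3) = 63.9 J/K.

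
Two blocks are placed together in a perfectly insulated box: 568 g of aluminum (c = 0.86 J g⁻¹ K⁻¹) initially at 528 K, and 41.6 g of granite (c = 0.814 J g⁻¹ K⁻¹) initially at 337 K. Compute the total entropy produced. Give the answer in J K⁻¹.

Energy balance: T_f = (m₁c₁T₁ + m₂c₂T₂)/(m₁c₁ + m₂c₂) = 515.62 K.
ΔS₁ = m₁c₁ ln(T_f/T₁) = 488.48 × ln(515.62/528) = -11.59 J/K.
ΔS₂ = m₂c₂ ln(T_f/T₂) = 33.8624 × ln(515.62/337) = 14.4 J/K.
ΔS_total = -11.59 + 14.4 = 2.81 J/K.

ΔS_total = 2.81 J/K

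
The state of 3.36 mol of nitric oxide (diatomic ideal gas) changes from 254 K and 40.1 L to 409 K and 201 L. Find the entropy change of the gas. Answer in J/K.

ΔS = 78.3 J/K

Entropy is a state function: ΔS = nC_V ln(T₂/T₁) + nR ln(V₂/V₁), with C_V = 5R/2 = 20.79 J mol⁻¹ K⁻¹ for a diatomic ideal gas.
ΔS = 3.36 × [20.79 × ln(409/254) + 8.314 × ln(201/40.1)] = 78.3 J/K.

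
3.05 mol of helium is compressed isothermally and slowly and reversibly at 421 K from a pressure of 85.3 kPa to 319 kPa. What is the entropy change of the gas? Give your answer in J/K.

ΔS_gas = -33.4 J/K

For an isothermal ideal gas ΔS_gas = nR ln(P₁/P₂) = 3.05 × 8.314 × ln(85.3/319) = -33.4 J/K.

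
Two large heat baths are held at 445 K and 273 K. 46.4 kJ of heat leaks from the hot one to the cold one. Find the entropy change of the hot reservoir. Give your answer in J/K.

ΔS_hot = -104 J/K

The hot reservoir loses heat Q, so ΔS_hot = −Q/T_H = −46400/445 = -104 J/K.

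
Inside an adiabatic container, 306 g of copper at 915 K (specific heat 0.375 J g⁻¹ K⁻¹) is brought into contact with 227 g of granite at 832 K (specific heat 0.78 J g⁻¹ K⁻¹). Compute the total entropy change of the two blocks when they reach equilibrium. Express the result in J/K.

ΔS_total = 0.317 J/K

Energy balance: T_f = (m₁c₁T₁ + m₂c₂T₂)/(m₁c₁ + m₂c₂) = 864.64 K.
ΔS₁ = m₁c₁ ln(T_f/T₁) = 114.75 × ln(864.64/915) = -6.496 J/K.
ΔS₂ = m₂c₂ ln(T_f/T₂) = 177.06 × ln(864.64/832) = 6.813 J/K.
ΔS_total = -6.496 + 6.813 = 0.317 J/K.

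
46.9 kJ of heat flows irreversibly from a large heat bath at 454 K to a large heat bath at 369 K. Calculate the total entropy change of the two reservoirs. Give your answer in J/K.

ΔS_hot = −Q/T_H = −46900/454 = -103.3 J/K and ΔS_cold = +Q/T_C = 46900/369 = 127.1 J/K.
ΔS_total = -103.3 + 127.1 = 23.8 J/K, positive as the second law requires.

ΔS_total = 23.8 J/K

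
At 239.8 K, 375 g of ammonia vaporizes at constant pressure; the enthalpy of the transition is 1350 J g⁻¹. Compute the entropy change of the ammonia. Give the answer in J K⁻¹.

ΔS = 2110 J/K

Heat absorbed by the substance: Q = mL = 375 × 1350 = 506250 J.
At constant T, ΔS = Q_rev/T = 506250 / 239.8 = 2110 J/K.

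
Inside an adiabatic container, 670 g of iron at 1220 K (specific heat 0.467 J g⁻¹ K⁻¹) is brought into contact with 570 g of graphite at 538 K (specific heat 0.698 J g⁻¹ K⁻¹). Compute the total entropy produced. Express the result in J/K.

ΔS_total = 59 J/K

Energy balance: T_f = (m₁c₁T₁ + m₂c₂T₂)/(m₁c₁ + m₂c₂) = 838.23 K.
ΔS₁ = m₁c₁ ln(T_f/T₁) = 312.89 × ln(838.23/1220) = -117.4 J/K.
ΔS₂ = m₂c₂ ln(T_f/T₂) = 397.86 × ln(838.23/538) = 176.4 J/K.
ΔS_total = -117.4 + 176.4 = 59 J/K.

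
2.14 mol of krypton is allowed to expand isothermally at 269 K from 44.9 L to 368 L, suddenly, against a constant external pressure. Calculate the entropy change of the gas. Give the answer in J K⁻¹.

Entropy is a state function, so ΔS_gas depends only on the end states.
For an isothermal ideal gas ΔS_gas = nR ln(V₂/V₁) = 2.14 × 8.314 × ln(368/44.9) = 37.4 J/K.

ΔS_gas = 37.4 J/K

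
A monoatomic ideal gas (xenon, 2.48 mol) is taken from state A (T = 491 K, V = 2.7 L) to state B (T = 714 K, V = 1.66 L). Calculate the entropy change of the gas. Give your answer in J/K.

Entropy is a state function: ΔS = nC_V ln(T₂/T₁) + nR ln(V₂/V₁), with C_V = 3R/2 = 12.47 J mol⁻¹ K⁻¹ for a monoatomic ideal gas.
ΔS = 2.48 × [12.47 × ln(714/491) + 8.314 × ln(1.66/2.7)] = 1.55 J/K.

ΔS = 1.55 J/K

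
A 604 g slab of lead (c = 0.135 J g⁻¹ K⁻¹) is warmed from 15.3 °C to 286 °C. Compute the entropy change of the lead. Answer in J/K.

In kelvin: T₁ = 288.45 K, T₂ = 559.15 K. ΔS = ∫dQ_rev/T = m c ln(T₂/T₁) = 604 × 0.135 × ln(559.15/288.45) = 54 J/K.

ΔS = 54 J/K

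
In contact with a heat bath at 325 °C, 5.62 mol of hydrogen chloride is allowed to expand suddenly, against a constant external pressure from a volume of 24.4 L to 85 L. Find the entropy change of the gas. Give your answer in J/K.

Entropy is a state function, so ΔS_gas depends only on the end states.
For an isothermal ideal gas ΔS_gas = nR ln(V₂/V₁) = 5.62 × 8.314 × ln(85/24.4) = 58.3 J/K.

ΔS_gas = 58.3 J/K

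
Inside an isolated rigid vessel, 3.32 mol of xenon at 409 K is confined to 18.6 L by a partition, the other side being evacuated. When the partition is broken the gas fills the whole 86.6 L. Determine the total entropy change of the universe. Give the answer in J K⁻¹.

For an ideal gas in free expansion Q = 0 and W = 0, so T is unchanged.
Entropy is a state function; using a reversible isothermal path, ΔS_gas = nR ln(V₂/V₁) = 3.32 × 8.314 × ln(86.6/18.6) = 42.5 J/K.
The insulated surroundings exchange no heat, so ΔS_surr = 0 and ΔS_universe = ΔS_gas.

ΔS_universe = 42.5 J/K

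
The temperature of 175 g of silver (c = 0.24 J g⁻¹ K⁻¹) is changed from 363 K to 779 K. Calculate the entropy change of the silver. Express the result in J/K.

ΔS = ∫dQ_rev/T = m c ln(T₂/T₁) = 175 × 0.24 × ln(779/363) = 32.1 J/K.

ΔS = 32.1 J/K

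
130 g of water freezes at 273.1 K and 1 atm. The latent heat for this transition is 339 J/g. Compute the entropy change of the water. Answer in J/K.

Heat released by the substance: Q = −mL = −130 × 339 = −44070 J.
At constant T, ΔS = Q_rev/T = −44070 / 273.1 = -161 J/K.

ΔS = -161 J/K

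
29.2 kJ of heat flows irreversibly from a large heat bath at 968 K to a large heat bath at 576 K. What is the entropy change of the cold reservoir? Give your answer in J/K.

ΔS_cold = 50.7 J/K

The cold reservoir gains heat Q, so ΔS_cold = +Q/T_C = 29200/576 = 50.7 J/K.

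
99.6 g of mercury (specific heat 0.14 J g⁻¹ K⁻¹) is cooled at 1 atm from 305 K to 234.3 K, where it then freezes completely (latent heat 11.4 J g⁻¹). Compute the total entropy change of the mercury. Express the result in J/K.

ΔS = -8.52 J/K

Cooling step: ΔS₁ = m c ln(T_tr/T_i) = 99.6 × 0.14 × ln(234.3/305) = -3.677 J/K.
Phase change: ΔS₂ = −mL/T_tr = −99.6 × 11.4 / 234.3 = -4.846 J/K.
ΔS_total = (-3.677) + (-4.846) = -8.52 J/K.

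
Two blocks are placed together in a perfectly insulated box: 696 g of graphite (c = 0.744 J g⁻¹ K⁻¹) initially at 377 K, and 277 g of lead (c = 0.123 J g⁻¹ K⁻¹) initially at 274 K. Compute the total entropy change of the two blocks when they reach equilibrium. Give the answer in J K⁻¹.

Energy balance: T_f = (m₁c₁T₁ + m₂c₂T₂)/(m₁c₁ + m₂c₂) = 370.64 K.
ΔS₁ = m₁c₁ ln(T_f/T₁) = 517.824 × ln(370.64/377) = -8.808 J/K.
ΔS₂ = m₂c₂ ln(T_f/T₂) = 34.071 × ln(370.64/274) = 10.29 J/K.
ΔS_total = -8.808 + 10.29 = 1.48 J/K.

ΔS_total = 1.48 J/K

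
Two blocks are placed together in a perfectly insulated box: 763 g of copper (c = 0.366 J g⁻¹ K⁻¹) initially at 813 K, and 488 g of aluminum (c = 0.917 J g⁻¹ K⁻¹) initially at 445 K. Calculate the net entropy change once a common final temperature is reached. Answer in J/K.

ΔS_total = 32.2 J/K

Energy balance: T_f = (m₁c₁T₁ + m₂c₂T₂)/(m₁c₁ + m₂c₂) = 586.41 K.
ΔS₁ = m₁c₁ ln(T_f/T₁) = 279.258 × ln(586.41/813) = -91.239 J/K.
ΔS₂ = m₂c₂ ln(T_f/T₂) = 447.496 × ln(586.41/445) = 123.48 J/K.
ΔS_total = -91.239 + 123.48 = 32.2 J/K.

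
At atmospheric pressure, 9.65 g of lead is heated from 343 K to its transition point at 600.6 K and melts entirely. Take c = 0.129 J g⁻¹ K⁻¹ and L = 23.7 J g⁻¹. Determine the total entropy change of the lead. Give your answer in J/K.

Warming step: ΔS₁ = m c ln(T_tr/T_i) = 9.65 × 0.129 × ln(600.6/343) = 0.6974 J/K.
Phase change: ΔS₂ = +mL/T_tr = 9.65 × 23.7 / 600.6 = 0.3808 J/K.
ΔS_total = (0.6974) + (0.3808) = 1.08 J/K.

ΔS = 1.08 J/K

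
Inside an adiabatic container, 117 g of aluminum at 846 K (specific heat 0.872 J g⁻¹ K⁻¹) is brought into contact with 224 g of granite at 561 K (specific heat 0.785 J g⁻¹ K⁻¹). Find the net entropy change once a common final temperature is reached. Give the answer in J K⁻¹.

Energy balance: T_f = (m₁c₁T₁ + m₂c₂T₂)/(m₁c₁ + m₂c₂) = 665.64 K.
ΔS₁ = m₁c₁ ln(T_f/T₁) = 102.024 × ln(665.64/846) = -24.46 J/K.
ΔS₂ = m₂c₂ ln(T_f/T₂) = 175.84 × ln(665.64/561) = 30.07 J/K.
ΔS_total = -24.46 + 30.07 = 5.61 J/K.

ΔS_total = 5.61 J/K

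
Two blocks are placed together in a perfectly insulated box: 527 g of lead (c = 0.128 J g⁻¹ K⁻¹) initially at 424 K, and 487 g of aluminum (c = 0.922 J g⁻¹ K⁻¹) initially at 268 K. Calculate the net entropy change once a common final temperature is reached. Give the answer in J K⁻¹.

Energy balance: T_f = (m₁c₁T₁ + m₂c₂T₂)/(m₁c₁ + m₂c₂) = 288.38 K.
ΔS₁ = m₁c₁ ln(T_f/T₁) = 67.456 × ln(288.38/424) = -26 J/K.
ΔS₂ = m₂c₂ ln(T_f/T₂) = 449.014 × ln(288.38/268) = 32.9 J/K.
ΔS_total = -26 + 32.9 = 6.9 J/K.

ΔS_total = 6.9 J/K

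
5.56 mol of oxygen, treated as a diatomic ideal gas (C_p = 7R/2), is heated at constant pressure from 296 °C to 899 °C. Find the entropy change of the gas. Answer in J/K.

ΔS = 117 J/K

In kelvin: T₁ = 569.15 K, T₂ = 1172.15 K. At constant pressure, ΔS = nC_p ln(T₂/T₁) with C_p = 7R/2 = 29.1 J mol⁻¹ K⁻¹.
ΔS = 5.56 × 29.1 × ln(1172.15/569.15) = 117 J/K.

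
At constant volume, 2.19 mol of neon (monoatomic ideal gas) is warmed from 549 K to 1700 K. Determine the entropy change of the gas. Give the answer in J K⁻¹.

ΔS = 30.9 J/K

At constant volume, ΔS = nC_V ln(T₂/T₁) with C_V = 3R/2 = 12.47 J mol⁻¹ K⁻¹.
ΔS = 2.19 × 12.47 × ln(1700/549) = 30.9 J/K.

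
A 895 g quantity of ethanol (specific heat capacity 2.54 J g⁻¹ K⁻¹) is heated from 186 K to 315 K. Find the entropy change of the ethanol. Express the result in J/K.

ΔS = 1200 J/K

ΔS = ∫dQ_rev/T = m c ln(T₂/T₁) = 895 × 2.54 × ln(315/186) = 1200 J/K.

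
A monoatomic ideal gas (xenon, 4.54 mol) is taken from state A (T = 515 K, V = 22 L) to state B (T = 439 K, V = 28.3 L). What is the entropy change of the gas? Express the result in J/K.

Entropy is a state function: ΔS = nC_V ln(T₂/T₁) + nR ln(V₂/V₁), with C_V = 3R/2 = 12.47 J mol⁻¹ K⁻¹ for a monoatomic ideal gas.
ΔS = 4.54 × [12.47 × ln(439/515) + 8.314 × ln(28.3/22)] = 0.465 J/K.

ΔS = 0.465 J/K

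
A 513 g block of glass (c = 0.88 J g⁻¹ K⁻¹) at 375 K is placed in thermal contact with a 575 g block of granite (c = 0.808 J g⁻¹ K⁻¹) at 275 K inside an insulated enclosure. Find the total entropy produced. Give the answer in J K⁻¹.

Energy balance: T_f = (m₁c₁T₁ + m₂c₂T₂)/(m₁c₁ + m₂c₂) = 324.28 K.
ΔS₁ = m₁c₁ ln(T_f/T₁) = 451.44 × ln(324.28/375) = -65.6 J/K.
ΔS₂ = m₂c₂ ln(T_f/T₂) = 464.6 × ln(324.28/275) = 76.59 J/K.
ΔS_total = -65.6 + 76.59 = 11 J/K.

ΔS_total = 11 J/K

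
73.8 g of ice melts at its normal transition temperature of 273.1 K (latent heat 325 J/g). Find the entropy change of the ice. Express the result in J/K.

Heat absorbed by the substance: Q = mL = 73.8 × 325 = 23985 J.
At constant T, ΔS = Q_rev/T = 23985 / 273.1 = 87.8 J/K.

ΔS = 87.8 J/K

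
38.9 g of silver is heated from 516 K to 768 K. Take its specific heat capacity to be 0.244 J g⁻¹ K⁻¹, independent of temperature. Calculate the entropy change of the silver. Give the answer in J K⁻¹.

ΔS = ∫dQ_rev/T = m c ln(T₂/T₁) = 38.9 × 0.244 × ln(768/516) = 3.77 J/K.

ΔS = 3.77 J/K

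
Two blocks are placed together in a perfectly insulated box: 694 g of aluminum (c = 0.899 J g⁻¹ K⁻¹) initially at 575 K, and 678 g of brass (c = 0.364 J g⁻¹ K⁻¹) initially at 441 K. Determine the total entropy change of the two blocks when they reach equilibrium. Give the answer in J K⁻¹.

Energy balance: T_f = (m₁c₁T₁ + m₂c₂T₂)/(m₁c₁ + m₂c₂) = 537.02 K.
ΔS₁ = m₁c₁ ln(T_f/T₁) = 623.906 × ln(537.02/575) = -42.64 J/K.
ΔS₂ = m₂c₂ ln(T_f/T₂) = 246.792 × ln(537.02/441) = 48.62 J/K.
ΔS_total = -42.64 + 48.62 = 5.98 J/K.

ΔS_total = 5.98 J/K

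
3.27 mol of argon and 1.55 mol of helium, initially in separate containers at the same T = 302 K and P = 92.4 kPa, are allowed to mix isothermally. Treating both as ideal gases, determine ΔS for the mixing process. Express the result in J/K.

Mole fractions: x_A = 3.27/4.82 = 0.678, x_B = 0.322.
ΔS_mix = −R(n_A ln x_A + n_B ln x_B) = −8.314 × (3.27 ln 0.678 + 1.55 ln 0.322) = 25.2 J/K.

ΔS_mix = 25.2 J/K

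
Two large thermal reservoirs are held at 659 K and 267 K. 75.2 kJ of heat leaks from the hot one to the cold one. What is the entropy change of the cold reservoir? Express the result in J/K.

ΔS_cold = 282 J/K

The cold reservoir gains heat Q, so ΔS_cold = +Q/T_C = 75200/267 = 282 J/K.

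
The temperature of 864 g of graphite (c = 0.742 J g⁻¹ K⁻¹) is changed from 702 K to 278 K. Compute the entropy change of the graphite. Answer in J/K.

ΔS = -594 J/K

ΔS = ∫dQ_rev/T = m c ln(T₂/T₁) = 864 × 0.742 × ln(278/702) = -594 J/K.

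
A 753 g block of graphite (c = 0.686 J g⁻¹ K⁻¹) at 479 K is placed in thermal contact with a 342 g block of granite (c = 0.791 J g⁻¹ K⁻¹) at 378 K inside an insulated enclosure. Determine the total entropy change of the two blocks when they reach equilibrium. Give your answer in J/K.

ΔS_total = 4.85 J/K

Energy balance: T_f = (m₁c₁T₁ + m₂c₂T₂)/(m₁c₁ + m₂c₂) = 444.29 K.
ΔS₁ = m₁c₁ ln(T_f/T₁) = 516.558 × ln(444.29/479) = -38.86 J/K.
ΔS₂ = m₂c₂ ln(T_f/T₂) = 270.522 × ln(444.29/378) = 43.71 J/K.
ΔS_total = -38.86 + 43.71 = 4.85 J/K.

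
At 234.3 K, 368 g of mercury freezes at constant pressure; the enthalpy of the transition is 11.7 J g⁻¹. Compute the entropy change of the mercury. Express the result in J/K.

ΔS = -18.4 J/K

Heat released by the substance: Q = −mL = −368 × 11.7 = −4305.6 J.
At constant T, ΔS = Q_rev/T = −4305.6 / 234.3 = -18.4 J/K.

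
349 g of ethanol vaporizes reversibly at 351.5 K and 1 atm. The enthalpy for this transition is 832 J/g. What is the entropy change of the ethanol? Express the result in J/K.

Heat absorbed by the substance: Q = mL = 349 × 832 = 290368 J.
At constant T, ΔS = Q_rev/T = 290368 / 351.5 = 826 J/K.

ΔS = 826 J/K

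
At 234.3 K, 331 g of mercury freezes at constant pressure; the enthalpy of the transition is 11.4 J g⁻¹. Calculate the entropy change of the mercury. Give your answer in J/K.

Heat released by the substance: Q = −mL = −331 × 11.4 = −3773.4 J.
At constant T, ΔS = Q_rev/T = −3773.4 / 234.3 = -16.1 J/K.

ΔS = -16.1 J/K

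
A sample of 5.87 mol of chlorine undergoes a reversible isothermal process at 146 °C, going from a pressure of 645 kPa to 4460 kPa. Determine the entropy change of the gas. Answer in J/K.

For an isothermal ideal gas ΔS_gas = nR ln(P₁/P₂) = 5.87 × 8.314 × ln(645/4460) = -94.4 J/K.

ΔS_gas = -94.4 J/K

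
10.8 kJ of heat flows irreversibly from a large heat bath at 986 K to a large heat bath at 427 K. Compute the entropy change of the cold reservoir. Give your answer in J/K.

ΔS_cold = 25.3 J/K

The cold reservoir gains heat Q, so ΔS_cold = +Q/T_C = 10800/427 = 25.3 J/K.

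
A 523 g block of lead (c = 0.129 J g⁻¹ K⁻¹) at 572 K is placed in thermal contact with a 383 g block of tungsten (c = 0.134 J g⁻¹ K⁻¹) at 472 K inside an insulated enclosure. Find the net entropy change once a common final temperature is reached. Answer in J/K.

Energy balance: T_f = (m₁c₁T₁ + m₂c₂T₂)/(m₁c₁ + m₂c₂) = 528.8 K.
ΔS₁ = m₁c₁ ln(T_f/T₁) = 67.467 × ln(528.8/572) = -5.2986 J/K.
ΔS₂ = m₂c₂ ln(T_f/T₂) = 51.322 × ln(528.8/472) = 5.8314 J/K.
ΔS_total = -5.2986 + 5.8314 = 0.533 J/K.

ΔS_total = 0.533 J/K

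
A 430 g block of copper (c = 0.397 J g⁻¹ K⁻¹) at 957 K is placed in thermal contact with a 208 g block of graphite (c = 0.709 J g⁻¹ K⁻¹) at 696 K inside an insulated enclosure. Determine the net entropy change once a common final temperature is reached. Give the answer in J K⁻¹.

ΔS_total = 3.96 J/K

Energy balance: T_f = (m₁c₁T₁ + m₂c₂T₂)/(m₁c₁ + m₂c₂) = 836.03 K.
ΔS₁ = m₁c₁ ln(T_f/T₁) = 170.71 × ln(836.03/957) = -23.07 J/K.
ΔS₂ = m₂c₂ ln(T_f/T₂) = 147.472 × ln(836.03/696) = 27.03 J/K.
ΔS_total = -23.07 + 27.03 = 3.96 J/K.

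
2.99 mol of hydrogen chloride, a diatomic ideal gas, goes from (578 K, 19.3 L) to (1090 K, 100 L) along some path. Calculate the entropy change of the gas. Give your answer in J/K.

ΔS = 80.3 J/K

Entropy is a state function: ΔS = nC_V ln(T₂/T₁) + nR ln(V₂/V₁), with C_V = 5R/2 = 20.79 J mol⁻¹ K⁻¹ for a diatomic ideal gas.
ΔS = 2.99 × [20.79 × ln(1090/578) + 8.314 × ln(100/19.3)] = 80.3 J/K.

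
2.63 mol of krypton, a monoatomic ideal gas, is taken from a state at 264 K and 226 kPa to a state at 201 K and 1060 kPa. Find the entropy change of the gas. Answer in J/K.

ΔS = -48.7 J/K

ΔS = nC_p ln(T₂/T₁) − nR ln(P₂/P₁), with C_p = 5R/2 = 20.79 J mol⁻¹ K⁻¹ for a monoatomic ideal gas.
ΔS = 2.63 × [20.79 × ln(201/264) − 8.314 × ln(1060/226)] = -48.7 J/K.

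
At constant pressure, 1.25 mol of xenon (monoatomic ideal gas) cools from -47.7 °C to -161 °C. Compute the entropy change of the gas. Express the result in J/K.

In kelvin: T₁ = 225.45 K, T₂ = 112.15 K. At constant pressure, ΔS = nC_p ln(T₂/T₁) with C_p = 5R/2 = 20.79 J mol⁻¹ K⁻¹.
ΔS = 1.25 × 20.79 × ln(112.15/225.45) = -18.1 J/K.

ΔS = -18.1 J/K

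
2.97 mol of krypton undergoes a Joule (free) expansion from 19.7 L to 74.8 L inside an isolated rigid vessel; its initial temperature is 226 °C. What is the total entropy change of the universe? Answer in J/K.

No heat is exchanged and no work is done, so the ideal-gas temperature stays constant.
Entropy is a state function; using a reversible isothermal path, ΔS_gas = nR ln(V₂/V₁) = 2.97 × 8.314 × ln(74.8/19.7) = 32.9 J/K.
The insulated surroundings exchange no heat, so ΔS_surr = 0 and ΔS_universe = ΔS_gas.

ΔS_universe = 32.9 J/K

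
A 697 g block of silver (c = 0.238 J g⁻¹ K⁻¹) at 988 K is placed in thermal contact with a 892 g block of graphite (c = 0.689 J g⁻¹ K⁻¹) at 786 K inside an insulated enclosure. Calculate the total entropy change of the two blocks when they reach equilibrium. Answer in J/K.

Energy balance: T_f = (m₁c₁T₁ + m₂c₂T₂)/(m₁c₁ + m₂c₂) = 828.93 K.
ΔS₁ = m₁c₁ ln(T_f/T₁) = 165.886 × ln(828.93/988) = -29.12 J/K.
ΔS₂ = m₂c₂ ln(T_f/T₂) = 614.588 × ln(828.93/786) = 32.69 J/K.
ΔS_total = -29.12 + 32.69 = 3.57 J/K.

ΔS_total = 3.57 J/K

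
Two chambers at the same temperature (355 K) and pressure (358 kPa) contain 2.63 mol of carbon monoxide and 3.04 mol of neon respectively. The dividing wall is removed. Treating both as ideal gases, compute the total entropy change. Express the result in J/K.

Mole fractions: x_A = 2.63/5.67 = 0.464, x_B = 0.536.
ΔS_mix = −R(n_A ln x_A + n_B ln x_B) = −8.314 × (2.63 ln 0.464 + 3.04 ln 0.536) = 32.6 J/K.

ΔS_mix = 32.6 J/K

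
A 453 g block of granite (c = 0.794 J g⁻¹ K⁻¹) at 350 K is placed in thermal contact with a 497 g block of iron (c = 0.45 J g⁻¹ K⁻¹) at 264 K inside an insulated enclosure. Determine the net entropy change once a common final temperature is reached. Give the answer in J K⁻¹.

ΔS_total = 5.35 J/K

Energy balance: T_f = (m₁c₁T₁ + m₂c₂T₂)/(m₁c₁ + m₂c₂) = 317.03 K.
ΔS₁ = m₁c₁ ln(T_f/T₁) = 359.682 × ln(317.03/350) = -35.59 J/K.
ΔS₂ = m₂c₂ ln(T_f/T₂) = 223.65 × ln(317.03/264) = 40.94 J/K.
ΔS_total = -35.59 + 40.94 = 5.35 J/K.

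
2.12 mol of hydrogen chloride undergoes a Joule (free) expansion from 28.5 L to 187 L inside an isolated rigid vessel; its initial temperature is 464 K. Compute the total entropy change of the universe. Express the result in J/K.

ΔS_universe = 33.2 J/K

For an ideal gas in free expansion Q = 0 and W = 0, so T is unchanged.
Entropy is a state function; using a reversible isothermal path, ΔS_gas = nR ln(V₂/V₁) = 2.12 × 8.314 × ln(187/28.5) = 33.2 J/K.
The insulated surroundings exchange no heat, so ΔS_surr = 0 and ΔS_universe = ΔS_gas.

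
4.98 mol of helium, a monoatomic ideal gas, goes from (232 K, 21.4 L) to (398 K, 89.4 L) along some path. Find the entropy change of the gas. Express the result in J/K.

ΔS = 92.7 J/K

Entropy is a state function: ΔS = nC_V ln(T₂/T₁) + nR ln(V₂/V₁), with C_V = 3R/2 = 12.47 J mol⁻¹ K⁻¹ for a monoatomic ideal gas.
ΔS = 4.98 × [12.47 × ln(398/232) + 8.314 × ln(89.4/21.4)] = 92.7 J/K.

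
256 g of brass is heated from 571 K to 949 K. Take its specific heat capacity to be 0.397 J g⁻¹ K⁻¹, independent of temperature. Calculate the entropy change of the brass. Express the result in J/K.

ΔS = 51.6 J/K

ΔS = ∫dQ_rev/T = m c ln(T₂/T₁) = 256 × 0.397 × ln(949/571) = 51.6 J/K.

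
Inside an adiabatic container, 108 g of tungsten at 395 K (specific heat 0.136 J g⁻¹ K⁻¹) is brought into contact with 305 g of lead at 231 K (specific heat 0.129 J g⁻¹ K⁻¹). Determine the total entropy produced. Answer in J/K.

ΔS_total = 1.66 J/K

Energy balance: T_f = (m₁c₁T₁ + m₂c₂T₂)/(m₁c₁ + m₂c₂) = 275.58 K.
ΔS₁ = m₁c₁ ln(T_f/T₁) = 14.688 × ln(275.58/395) = -5.2878 J/K.
ΔS₂ = m₂c₂ ln(T_f/T₂) = 39.345 × ln(275.58/231) = 6.9429 J/K.
ΔS_total = -5.2878 + 6.9429 = 1.66 J/K.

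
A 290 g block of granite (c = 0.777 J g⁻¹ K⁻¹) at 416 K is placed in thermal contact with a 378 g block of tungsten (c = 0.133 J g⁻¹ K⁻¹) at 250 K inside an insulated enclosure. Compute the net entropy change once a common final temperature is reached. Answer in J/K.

Energy balance: T_f = (m₁c₁T₁ + m₂c₂T₂)/(m₁c₁ + m₂c₂) = 385.72 K.
ΔS₁ = m₁c₁ ln(T_f/T₁) = 225.33 × ln(385.72/416) = -17.03 J/K.
ΔS₂ = m₂c₂ ln(T_f/T₂) = 50.274 × ln(385.72/250) = 21.8 J/K.
ΔS_total = -17.03 + 21.8 = 4.77 J/K.

ΔS_total = 4.77 J/K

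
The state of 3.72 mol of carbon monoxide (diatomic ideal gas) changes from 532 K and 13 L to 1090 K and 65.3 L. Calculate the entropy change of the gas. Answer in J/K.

ΔS = 105 J/K

Entropy is a state function: ΔS = nC_V ln(T₂/T₁) + nR ln(V₂/V₁), with C_V = 5R/2 = 20.79 J mol⁻¹ K⁻¹ for a diatomic ideal gas.
ΔS = 3.72 × [20.79 × ln(1090/532) + 8.314 × ln(65.3/13)] = 105 J/K.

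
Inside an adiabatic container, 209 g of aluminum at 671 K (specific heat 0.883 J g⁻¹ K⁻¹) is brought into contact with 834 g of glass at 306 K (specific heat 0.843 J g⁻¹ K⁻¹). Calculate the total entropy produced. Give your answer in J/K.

Energy balance: T_f = (m₁c₁T₁ + m₂c₂T₂)/(m₁c₁ + m₂c₂) = 381.89 K.
ΔS₁ = m₁c₁ ln(T_f/T₁) = 184.547 × ln(381.89/671) = -104.02 J/K.
ΔS₂ = m₂c₂ ln(T_f/T₂) = 703.062 × ln(381.89/306) = 155.76 J/K.
ΔS_total = -104.02 + 155.76 = 51.7 J/K.

ΔS_total = 51.7 J/K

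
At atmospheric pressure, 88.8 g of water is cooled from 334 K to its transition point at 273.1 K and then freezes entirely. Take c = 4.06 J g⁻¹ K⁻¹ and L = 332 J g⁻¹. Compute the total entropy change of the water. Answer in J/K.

ΔS = -181 J/K

Cooling step: ΔS₁ = m c ln(T_tr/T_i) = 88.8 × 4.06 × ln(273.1/334) = -72.58 J/K.
Phase change: ΔS₂ = −mL/T_tr = −88.8 × 332 / 273.1 = -108 J/K.
ΔS_total = (-72.58) + (-108) = -181 J/K.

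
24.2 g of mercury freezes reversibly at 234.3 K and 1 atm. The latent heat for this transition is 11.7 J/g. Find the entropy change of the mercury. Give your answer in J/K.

ΔS = -1.21 J/K

Heat released by the substance: Q = −mL = −24.2 × 11.7 = −283.14 J.
At constant T, ΔS = Q_rev/T = −283.14 / 234.3 = -1.21 J/K.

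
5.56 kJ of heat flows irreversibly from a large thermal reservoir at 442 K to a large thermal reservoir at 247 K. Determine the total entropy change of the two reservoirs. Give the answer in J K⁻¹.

ΔS_total = 9.93 J/K

ΔS_hot = −Q/T_H = −5560/442 = -12.58 J/K and ΔS_cold = +Q/T_C = 5560/247 = 22.51 J/K.
ΔS_total = -12.58 + 22.51 = 9.93 J/K, positive as the second law requires.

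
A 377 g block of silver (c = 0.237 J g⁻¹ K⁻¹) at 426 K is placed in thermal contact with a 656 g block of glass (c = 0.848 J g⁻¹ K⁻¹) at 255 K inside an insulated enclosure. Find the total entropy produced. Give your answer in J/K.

Energy balance: T_f = (m₁c₁T₁ + m₂c₂T₂)/(m₁c₁ + m₂c₂) = 278.66 K.
ΔS₁ = m₁c₁ ln(T_f/T₁) = 89.349 × ln(278.66/426) = -37.92 J/K.
ΔS₂ = m₂c₂ ln(T_f/T₂) = 556.288 × ln(278.66/255) = 49.37 J/K.
ΔS_total = -37.92 + 49.37 = 11.4 J/K.

ΔS_total = 11.4 J/K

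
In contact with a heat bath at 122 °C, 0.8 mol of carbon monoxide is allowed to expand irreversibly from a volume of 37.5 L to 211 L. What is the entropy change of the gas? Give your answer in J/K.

ΔS_gas = 11.5 J/K

Entropy is a state function, so ΔS_gas depends only on the end states.
For an isothermal ideal gas ΔS_gas = nR ln(V₂/V₁) = 0.8 × 8.314 × ln(211/37.5) = 11.5 J/K.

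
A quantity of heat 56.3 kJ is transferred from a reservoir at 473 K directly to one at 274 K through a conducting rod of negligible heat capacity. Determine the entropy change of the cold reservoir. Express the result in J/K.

ΔS_cold = 205 J/K

The cold reservoir gains heat Q, so ΔS_cold = +Q/T_C = 56300/274 = 205 J/K.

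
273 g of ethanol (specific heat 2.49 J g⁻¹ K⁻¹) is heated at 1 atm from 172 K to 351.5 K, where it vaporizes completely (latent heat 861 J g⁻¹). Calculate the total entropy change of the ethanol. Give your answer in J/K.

Warming step: ΔS₁ = m c ln(T_tr/T_i) = 273 × 2.49 × ln(351.5/172) = 485.8 J/K.
Phase change: ΔS₂ = +mL/T_tr = 273 × 861 / 351.5 = 668.7 J/K.
ΔS_total = (485.8) + (668.7) = 1150 J/K.

ΔS = 1150 J/K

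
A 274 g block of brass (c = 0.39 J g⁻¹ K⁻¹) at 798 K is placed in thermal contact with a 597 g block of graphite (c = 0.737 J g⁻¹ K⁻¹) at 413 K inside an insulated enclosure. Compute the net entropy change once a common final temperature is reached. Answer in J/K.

Energy balance: T_f = (m₁c₁T₁ + m₂c₂T₂)/(m₁c₁ + m₂c₂) = 488.23 K.
ΔS₁ = m₁c₁ ln(T_f/T₁) = 106.86 × ln(488.23/798) = -52.5 J/K.
ΔS₂ = m₂c₂ ln(T_f/T₂) = 439.989 × ln(488.23/413) = 73.63 J/K.
ΔS_total = -52.5 + 73.63 = 21.1 J/K.

ΔS_total = 21.1 J/K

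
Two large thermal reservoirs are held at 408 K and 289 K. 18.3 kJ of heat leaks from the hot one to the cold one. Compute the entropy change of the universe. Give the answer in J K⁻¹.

ΔS_total = 18.5 J/K

ΔS_hot = −Q/T_H = −18300/408 = -44.85 J/K and ΔS_cold = +Q/T_C = 18300/289 = 63.32 J/K.
ΔS_total = -44.85 + 63.32 = 18.5 J/K, positive as the second law requires.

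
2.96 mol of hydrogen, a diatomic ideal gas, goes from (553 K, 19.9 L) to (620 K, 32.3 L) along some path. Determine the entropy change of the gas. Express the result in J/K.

ΔS = 19 J/K

Entropy is a state function: ΔS = nC_V ln(T₂/T₁) + nR ln(V₂/V₁), with C_V = 5R/2 = 20.79 J mol⁻¹ K⁻¹ for a diatomic ideal gas.
ΔS = 2.96 × [20.79 × ln(620/553) + 8.314 × ln(32.3/19.9)] = 19 J/K.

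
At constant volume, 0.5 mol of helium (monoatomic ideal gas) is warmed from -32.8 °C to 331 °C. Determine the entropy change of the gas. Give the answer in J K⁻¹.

In kelvin: T₁ = 240.35 K, T₂ = 604.15 K. At constant volume, ΔS = nC_V ln(T₂/T₁) with C_V = 3R/2 = 12.47 J mol⁻¹ K⁻¹.
ΔS = 0.5 × 12.47 × ln(604.15/240.35) = 5.75 J/K.

ΔS = 5.75 J/K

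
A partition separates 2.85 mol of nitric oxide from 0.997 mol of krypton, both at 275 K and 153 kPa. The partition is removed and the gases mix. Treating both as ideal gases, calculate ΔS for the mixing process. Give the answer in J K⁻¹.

Mole fractions: x_A = 2.85/3.85 = 0.741, x_B = 0.259.
ΔS_mix = −R(n_A ln x_A + n_B ln x_B) = −8.314 × (2.85 ln 0.741 + 0.997 ln 0.259) = 18.3 J/K.

ΔS_mix = 18.3 J/K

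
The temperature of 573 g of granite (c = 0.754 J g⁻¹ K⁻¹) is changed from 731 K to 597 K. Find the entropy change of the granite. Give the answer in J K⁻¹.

ΔS = ∫dQ_rev/T = m c ln(T₂/T₁) = 573 × 0.754 × ln(597/731) = -87.5 J/K.

ΔS = -87.5 J/K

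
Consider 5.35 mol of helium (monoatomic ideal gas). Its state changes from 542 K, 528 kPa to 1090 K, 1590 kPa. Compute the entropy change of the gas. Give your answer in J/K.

ΔS = nC_p ln(T₂/T₁) − nR ln(P₂/P₁), with C_p = 5R/2 = 20.79 J mol⁻¹ K⁻¹ for a monoatomic ideal gas.
ΔS = 5.35 × [20.79 × ln(1090/542) − 8.314 × ln(1590/528)] = 28.7 J/K.

ΔS = 28.7 J/K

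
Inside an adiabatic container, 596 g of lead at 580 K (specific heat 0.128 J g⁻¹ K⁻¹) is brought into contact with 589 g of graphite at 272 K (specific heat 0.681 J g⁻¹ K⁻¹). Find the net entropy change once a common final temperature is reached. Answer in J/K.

Energy balance: T_f = (m₁c₁T₁ + m₂c₂T₂)/(m₁c₁ + m₂c₂) = 321.22 K.
ΔS₁ = m₁c₁ ln(T_f/T₁) = 76.288 × ln(321.22/580) = -45.08 J/K.
ΔS₂ = m₂c₂ ln(T_f/T₂) = 401.109 × ln(321.22/272) = 66.71 J/K.
ΔS_total = -45.08 + 66.71 = 21.6 J/K.

ΔS_total = 21.6 J/K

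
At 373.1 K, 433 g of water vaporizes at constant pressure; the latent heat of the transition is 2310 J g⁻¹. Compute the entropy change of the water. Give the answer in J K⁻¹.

ΔS = 2680 J/K

Heat absorbed by the substance: Q = mL = 433 × 2310 = 1000230 J.
At constant T, ΔS = Q_rev/T = 1000230 / 373.1 = 2680 J/K.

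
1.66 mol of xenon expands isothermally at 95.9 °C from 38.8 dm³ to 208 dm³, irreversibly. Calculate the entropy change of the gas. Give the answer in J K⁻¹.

Entropy is a state function, so ΔS_gas depends only on the end states.
For an isothermal ideal gas ΔS_gas = nR ln(V₂/V₁) = 1.66 × 8.314 × ln(208/38.8) = 23.2 J/K.

ΔS_gas = 23.2 J/K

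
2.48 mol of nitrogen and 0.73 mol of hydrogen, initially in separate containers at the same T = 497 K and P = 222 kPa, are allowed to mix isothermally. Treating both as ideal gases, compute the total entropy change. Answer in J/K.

ΔS_mix = 14.3 J/K

Mole fractions: x_A = 2.48/3.21 = 0.773, x_B = 0.227.
ΔS_mix = −R(n_A ln x_A + n_B ln x_B) = −8.314 × (2.48 ln 0.773 + 0.73 ln 0.227) = 14.3 J/K.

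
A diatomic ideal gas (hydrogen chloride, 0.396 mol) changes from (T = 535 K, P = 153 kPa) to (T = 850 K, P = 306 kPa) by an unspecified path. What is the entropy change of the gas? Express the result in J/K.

ΔS = nC_p ln(T₂/T₁) − nR ln(P₂/P₁), with C_p = 7R/2 = 29.1 J mol⁻¹ K⁻¹ for a diatomic ideal gas.
ΔS = 0.396 × [29.1 × ln(850/535) − 8.314 × ln(306/153)] = 3.05 J/K.

ΔS = 3.05 J/K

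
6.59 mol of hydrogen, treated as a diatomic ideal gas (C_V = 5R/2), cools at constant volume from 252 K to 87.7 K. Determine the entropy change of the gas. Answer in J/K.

At constant volume, ΔS = nC_V ln(T₂/T₁) with C_V = 5R/2 = 20.79 J mol⁻¹ K⁻¹.
ΔS = 6.59 × 20.79 × ln(87.7/252) = -145 J/K.

ΔS = -145 J/K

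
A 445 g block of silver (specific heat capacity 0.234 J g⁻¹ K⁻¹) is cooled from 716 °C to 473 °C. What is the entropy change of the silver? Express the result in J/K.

In kelvin: T₁ = 989.15 K, T₂ = 746.15 K. ΔS = ∫dQ_rev/T = m c ln(T₂/T₁) = 445 × 0.234 × ln(746.15/989.15) = -29.4 J/K.

ΔS = -29.4 J/K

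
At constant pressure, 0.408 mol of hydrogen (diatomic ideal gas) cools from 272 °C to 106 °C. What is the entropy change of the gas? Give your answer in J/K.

ΔS = -4.31 J/K

In kelvin: T₁ = 545.15 K, T₂ = 379.15 K. At constant pressure, ΔS = nC_p ln(T₂/T₁) with C_p = 7R/2 = 29.1 J mol⁻¹ K⁻¹.
ΔS = 0.408 × 29.1 × ln(379.15/545.15) = -4.31 J/K.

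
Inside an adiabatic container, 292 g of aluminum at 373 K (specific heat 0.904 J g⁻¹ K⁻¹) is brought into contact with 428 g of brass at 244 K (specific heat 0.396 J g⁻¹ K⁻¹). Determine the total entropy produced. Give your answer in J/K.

Energy balance: T_f = (m₁c₁T₁ + m₂c₂T₂)/(m₁c₁ + m₂c₂) = 322.56 K.
ΔS₁ = m₁c₁ ln(T_f/T₁) = 263.968 × ln(322.56/373) = -38.353 J/K.
ΔS₂ = m₂c₂ ln(T_f/T₂) = 169.488 × ln(322.56/244) = 47.307 J/K.
ΔS_total = -38.353 + 47.307 = 8.95 J/K.

ΔS_total = 8.95 J/K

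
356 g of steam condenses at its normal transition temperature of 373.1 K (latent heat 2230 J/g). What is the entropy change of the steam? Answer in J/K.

ΔS = -2130 J/K

Heat released by the substance: Q = −mL = −356 × 2230 = −793880 J.
At constant T, ΔS = Q_rev/T = −793880 / 373.1 = -2130 J/K.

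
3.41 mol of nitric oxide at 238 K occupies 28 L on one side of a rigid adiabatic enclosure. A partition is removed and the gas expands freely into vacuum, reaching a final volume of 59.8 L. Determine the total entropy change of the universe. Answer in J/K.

ΔS_universe = 21.5 J/K

For an ideal gas in free expansion Q = 0 and W = 0, so T is unchanged.
Entropy is a state function; using a reversible isothermal path, ΔS_gas = nR ln(V₂/V₁) = 3.41 × 8.314 × ln(59.8/28) = 21.5 J/K.
The insulated surroundings exchange no heat, so ΔS_surr = 0 and ΔS_universe = ΔS_gas.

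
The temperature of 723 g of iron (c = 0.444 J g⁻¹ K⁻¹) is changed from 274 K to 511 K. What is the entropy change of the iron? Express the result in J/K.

ΔS = ∫dQ_rev/T = m c ln(T₂/T₁) = 723 × 0.444 × ln(511/274) = 200 J/K.

ΔS = 200 J/K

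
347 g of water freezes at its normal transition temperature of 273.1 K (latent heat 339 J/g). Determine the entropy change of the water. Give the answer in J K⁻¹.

Heat released by the substance: Q = −mL = −347 × 339 = −117633 J.
At constant T, ΔS = Q_rev/T = −117633 / 273.1 = -431 J/K.

ΔS = -431 J/K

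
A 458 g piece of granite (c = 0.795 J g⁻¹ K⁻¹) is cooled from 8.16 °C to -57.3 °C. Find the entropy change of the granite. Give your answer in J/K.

ΔS = -96.4 J/K

In kelvin: T₁ = 281.31 K, T₂ = 215.85 K. ΔS = ∫dQ_rev/T = m c ln(T₂/T₁) = 458 × 0.795 × ln(215.85/281.31) = -96.4 J/K.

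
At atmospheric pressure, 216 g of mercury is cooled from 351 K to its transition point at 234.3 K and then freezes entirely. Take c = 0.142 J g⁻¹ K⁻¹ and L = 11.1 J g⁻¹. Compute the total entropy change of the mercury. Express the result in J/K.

ΔS = -22.6 J/K

Cooling step: ΔS₁ = m c ln(T_tr/T_i) = 216 × 0.142 × ln(234.3/351) = -12.4 J/K.
Phase change: ΔS₂ = −mL/T_tr = −216 × 11.1 / 234.3 = -10.23 J/K.
ΔS_total = (-12.4) + (-10.23) = -22.6 J/K.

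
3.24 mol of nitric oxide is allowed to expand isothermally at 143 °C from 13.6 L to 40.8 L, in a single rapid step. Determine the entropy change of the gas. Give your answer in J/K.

ΔS_gas = 29.6 J/K

Entropy is a state function, so ΔS_gas depends only on the end states.
For an isothermal ideal gas ΔS_gas = nR ln(V₂/V₁) = 3.24 × 8.314 × ln(40.8/13.6) = 29.6 J/K.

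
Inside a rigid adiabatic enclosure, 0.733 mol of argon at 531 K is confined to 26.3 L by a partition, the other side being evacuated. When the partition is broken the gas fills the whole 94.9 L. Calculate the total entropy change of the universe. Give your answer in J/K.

For an ideal gas in free expansion Q = 0 and W = 0, so T is unchanged.
Entropy is a state function; using a reversible isothermal path, ΔS_gas = nR ln(V₂/V₁) = 0.733 × 8.314 × ln(94.9/26.3) = 7.82 J/K.
The insulated surroundings exchange no heat, so ΔS_surr = 0 and ΔS_universe = ΔS_gas.

ΔS_universe = 7.82 J/K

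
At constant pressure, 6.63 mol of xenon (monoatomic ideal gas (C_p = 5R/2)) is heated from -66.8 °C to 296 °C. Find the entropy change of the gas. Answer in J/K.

ΔS = 140 J/K

In kelvin: T₁ = 206.35 K, T₂ = 569.15 K. At constant pressure, ΔS = nC_p ln(T₂/T₁) with C_p = 5R/2 = 20.79 J mol⁻¹ K⁻¹.
ΔS = 6.63 × 20.79 × ln(569.15/206.35) = 140 J/K.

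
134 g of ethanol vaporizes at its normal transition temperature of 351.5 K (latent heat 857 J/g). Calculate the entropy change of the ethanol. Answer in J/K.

Heat absorbed by the substance: Q = mL = 134 × 857 = 114838 J.
At constant T, ΔS = Q_rev/T = 114838 / 351.5 = 327 J/K.

ΔS = 327 J/K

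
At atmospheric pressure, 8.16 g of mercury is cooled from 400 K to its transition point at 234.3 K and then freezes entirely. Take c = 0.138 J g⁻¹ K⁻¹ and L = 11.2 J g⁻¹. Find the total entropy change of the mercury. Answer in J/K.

Cooling step: ΔS₁ = m c ln(T_tr/T_i) = 8.16 × 0.138 × ln(234.3/400) = -0.6023 J/K.
Phase change: ΔS₂ = −mL/T_tr = −8.16 × 11.2 / 234.3 = -0.3901 J/K.
ΔS_total = (-0.6023) + (-0.3901) = -0.992 J/K.

ΔS = -0.992 J/K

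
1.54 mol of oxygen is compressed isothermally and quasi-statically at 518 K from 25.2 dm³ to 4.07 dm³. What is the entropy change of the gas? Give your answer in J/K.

ΔS_gas = -23.3 J/K

For an isothermal ideal gas ΔS_gas = nR ln(V₂/V₁) = 1.54 × 8.314 × ln(4.07/25.2) = -23.3 J/K.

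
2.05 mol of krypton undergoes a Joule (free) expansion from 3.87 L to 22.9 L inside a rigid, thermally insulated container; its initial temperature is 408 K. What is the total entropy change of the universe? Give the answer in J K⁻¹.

For an ideal gas in free expansion Q = 0 and W = 0, so T is unchanged.
Entropy is a state function; using a reversible isothermal path, ΔS_gas = nR ln(V₂/V₁) = 2.05 × 8.314 × ln(22.9/3.87) = 30.3 J/K.
The insulated surroundings exchange no heat, so ΔS_surr = 0 and ΔS_universe = ΔS_gas.

ΔS_universe = 30.3 J/K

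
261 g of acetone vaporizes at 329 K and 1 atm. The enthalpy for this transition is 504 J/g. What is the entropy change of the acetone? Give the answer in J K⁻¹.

Heat absorbed by the substance: Q = mL = 261 × 504 = 131544 J.
At constant T, ΔS = Q_rev/T = 131544 / 329 = 400 J/K.

ΔS = 400 J/K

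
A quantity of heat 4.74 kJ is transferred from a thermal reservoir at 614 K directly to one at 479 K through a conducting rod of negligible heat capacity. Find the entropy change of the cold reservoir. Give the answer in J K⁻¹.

ΔS_cold = 9.9 J/K

The cold reservoir gains heat Q, so ΔS_cold = +Q/T_C = 4740/479 = 9.9 J/K.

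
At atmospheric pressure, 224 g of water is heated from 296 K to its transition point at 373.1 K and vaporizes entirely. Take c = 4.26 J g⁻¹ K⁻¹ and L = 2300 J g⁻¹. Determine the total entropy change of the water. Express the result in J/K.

Warming step: ΔS₁ = m c ln(T_tr/T_i) = 224 × 4.26 × ln(373.1/296) = 220.9 J/K.
Phase change: ΔS₂ = +mL/T_tr = 224 × 2300 / 373.1 = 1381 J/K.
ΔS_total = (220.9) + (1381) = 1600 J/K.

ΔS = 1600 J/K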